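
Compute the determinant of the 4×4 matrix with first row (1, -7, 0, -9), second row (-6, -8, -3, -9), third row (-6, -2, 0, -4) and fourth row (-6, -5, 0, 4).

-1578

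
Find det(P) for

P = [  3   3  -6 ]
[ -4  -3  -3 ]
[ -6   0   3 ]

Expand along row 3:
  + (-6) · |3 -6; -3 -3| = (-6)·(-9 − 18) = 162
  + 3 · |3 3; -4 -3| = 3·(-9 − (-12)) = 9
Sum: (162) + (9) = 171

The determinant is 171.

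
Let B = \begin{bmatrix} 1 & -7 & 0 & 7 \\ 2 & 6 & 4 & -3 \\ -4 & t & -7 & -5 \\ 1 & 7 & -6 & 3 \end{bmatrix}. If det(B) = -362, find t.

Expanding along the row containing t, det(B) is linear in t: det(B) = (118)·t + (-362).
Set (118)·t + (-362) = -362  ⇒  (118)·t = 0  ⇒  t = 0.

t = 0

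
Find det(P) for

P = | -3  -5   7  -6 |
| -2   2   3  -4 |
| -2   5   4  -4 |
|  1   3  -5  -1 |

Expand along row 1:
  + (-3) · M_11   where M_11 = det([2 3 -4; 5 4 -4; 3 -5 -1]) = 79
  − (-5) · M_12   where M_12 = det([-2 3 -4; -2 4 -4; 1 -5 -1]) = 6
  + (7) · M_13   where M_13 = det([-2 2 -4; -2 5 -4; 1 3 -1]) = 18
  − (-6) · M_14   where M_14 = det([-2 2 3; -2 5 4; 1 3 -5]) = 29
det = (+1)·(-3)·(79) + (-1)·(-5)·(6) + (+1)·(7)·(18) + (-1)·(-6)·(29) = 93

The determinant is 93.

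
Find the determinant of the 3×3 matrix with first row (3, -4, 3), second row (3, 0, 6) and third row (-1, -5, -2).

Expand along column 2:
  − (-4) · |3 6; -1 -2| = −(-4)·(-6 − (-6)) = 0
  − (-5) · |3 3; 3 6| = −(-5)·(18 − 9) = 45
Sum: (0) + (45) = 45

45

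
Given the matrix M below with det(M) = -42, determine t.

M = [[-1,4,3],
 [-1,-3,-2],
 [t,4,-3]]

Expanding along the row containing t, det(M) is linear in t: det(M) = (1)·t + (-41).
Set (1)·t + (-41) = -42  ⇒  (1)·t = -1  ⇒  t = -1.

-1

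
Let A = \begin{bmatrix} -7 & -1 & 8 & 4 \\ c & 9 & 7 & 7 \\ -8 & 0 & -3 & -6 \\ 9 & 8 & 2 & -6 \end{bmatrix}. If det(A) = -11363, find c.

Expanding along the column containing c, det(A) is linear in c: det(A) = (318)·c + (-10091).
Set (318)·c + (-10091) = -11363  ⇒  (318)·c = -1272  ⇒  c = -4.

-4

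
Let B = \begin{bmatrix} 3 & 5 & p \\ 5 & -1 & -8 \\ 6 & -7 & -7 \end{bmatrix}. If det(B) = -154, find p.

p = -2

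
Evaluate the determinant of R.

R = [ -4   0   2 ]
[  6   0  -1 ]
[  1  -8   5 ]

Expand along column 2:
  − (-8) · |-4 2; 6 -1| = −(-8)·(4 − 12) = -64

det(R) = -64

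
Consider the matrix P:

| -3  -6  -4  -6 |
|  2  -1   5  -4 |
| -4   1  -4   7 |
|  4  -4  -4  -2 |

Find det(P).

det(P) = 898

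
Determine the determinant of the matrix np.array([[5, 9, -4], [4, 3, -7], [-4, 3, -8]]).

429

Expand along row 1:
  + 5 · |3 -7; 3 -8| = 5·(-24 − (-21)) = -15
  − 9 · |4 -7; -4 -8| = −9·(-32 − 28) = 540
  + (-4) · |4 3; -4 3| = (-4)·(12 − (-12)) = -96
Sum: (-15) + (540) + (-96) = 429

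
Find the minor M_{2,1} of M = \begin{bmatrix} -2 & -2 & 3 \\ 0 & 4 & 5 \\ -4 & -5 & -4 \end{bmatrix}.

Delete row 2 and column 1; the remaining 2×2 submatrix is [-2 3; -5 -4].
Its determinant is (-2)·(-4) − 3·(-5) = 23.

23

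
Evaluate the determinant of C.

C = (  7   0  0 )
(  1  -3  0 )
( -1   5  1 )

C is lower triangular, so det(C) is the product of the diagonal entries:
det = (7) · (-3) · (1) = -21

|C| = -21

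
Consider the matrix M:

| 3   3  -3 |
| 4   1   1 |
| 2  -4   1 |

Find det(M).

63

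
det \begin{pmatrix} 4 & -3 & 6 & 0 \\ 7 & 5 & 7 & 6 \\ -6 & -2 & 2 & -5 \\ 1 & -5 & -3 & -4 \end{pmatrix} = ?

The determinant is -836.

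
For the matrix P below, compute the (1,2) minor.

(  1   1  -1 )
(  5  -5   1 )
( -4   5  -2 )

Delete row 1 and column 2; the remaining 2×2 submatrix is [5 1; -4 -2].
Its determinant is 5·(-2) − 1·(-4) = -6.

The minor is -6.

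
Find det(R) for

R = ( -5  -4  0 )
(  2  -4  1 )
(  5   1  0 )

-15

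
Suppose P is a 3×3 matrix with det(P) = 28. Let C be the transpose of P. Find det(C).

det(Pᵀ) = det(P).
det(C) = (1)·(28) = 28

The determinant is 28.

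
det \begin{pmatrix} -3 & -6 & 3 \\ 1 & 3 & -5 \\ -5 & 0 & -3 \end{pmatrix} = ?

-96

Expand along row 3:
  + (-5) · |-6 3; 3 -5| = (-5)·(30 − 9) = -105
  + (-3) · |-3 -6; 1 3| = (-3)·(-9 − (-6)) = 9
Sum: (-105) + (9) = -96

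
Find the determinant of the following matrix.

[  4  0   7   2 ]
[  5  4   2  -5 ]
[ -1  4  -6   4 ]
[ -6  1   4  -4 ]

-3073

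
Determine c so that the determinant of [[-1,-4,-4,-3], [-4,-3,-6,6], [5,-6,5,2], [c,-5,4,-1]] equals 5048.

Expanding along the column containing c, det(M) is linear in c: det(M) = (-441)·c + (1961).
Set (-441)·c + (1961) = 5048  ⇒  (-441)·c = 3087  ⇒  c = -7.

c = -7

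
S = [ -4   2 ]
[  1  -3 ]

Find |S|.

det(S) = (-4)·(-3) − 2·1 = 12 − 2 = 10

The determinant is 10.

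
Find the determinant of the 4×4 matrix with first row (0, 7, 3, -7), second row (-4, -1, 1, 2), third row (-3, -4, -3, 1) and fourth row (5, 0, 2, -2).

447

Expand along row 1 (it has 1 zero):
  − (7) · M_12   where M_12 = det([-4 1 2; -3 -3 1; 5 2 -2]) = 1
  + (3) · M_13   where M_13 = det([-4 -1 2; -3 -4 1; 5 0 -2]) = 9
  − (-7) · M_14   where M_14 = det([-4 -1 1; -3 -4 -3; 5 0 2]) = 61
det = (-1)·(7)·(1) + (+1)·(3)·(9) + (-1)·(-7)·(61) = 447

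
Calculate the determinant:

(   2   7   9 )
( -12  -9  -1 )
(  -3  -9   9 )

Expand along row 1:
  + 2 · |-9 -1; -9 9| = 2·(-81 − 9) = -180
  − 7 · |-12 -1; -3 9| = −7·(-108 − 3) = 777
  + 9 · |-12 -9; -3 -9| = 9·(108 − 27) = 729
Sum: (-180) + (777) + (729) = 1326

The determinant is 1326.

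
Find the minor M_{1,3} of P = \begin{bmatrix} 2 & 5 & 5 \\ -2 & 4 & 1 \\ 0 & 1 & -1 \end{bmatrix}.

Delete row 1 and column 3; the remaining 2×2 submatrix is [-2 4; 0 1].
Its determinant is (-2)·1 − 4·0 = -2.

-2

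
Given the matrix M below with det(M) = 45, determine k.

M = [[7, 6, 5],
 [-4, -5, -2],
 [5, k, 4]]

k = -4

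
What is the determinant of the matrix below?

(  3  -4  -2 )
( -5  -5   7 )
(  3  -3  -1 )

Expand along column 1:
  + 3 · |-5 7; -3 -1| = 3·(5 − (-21)) = 78
  − (-5) · |-4 -2; -3 -1| = −(-5)·(4 − 6) = -10
  + 3 · |-4 -2; -5 7| = 3·(-28 − 10) = -114
Sum: (78) + (-10) + (-114) = -46

The determinant is -46.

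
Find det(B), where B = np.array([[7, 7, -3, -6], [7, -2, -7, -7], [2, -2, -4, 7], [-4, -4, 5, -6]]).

|B| = 1085

Expand along row 1:
  + (7) · M_11   where M_11 = det([-2 -7 -7; -2 -4 7; -4 5 -6]) = 484
  − (7) · M_12   where M_12 = det([7 -7 -7; 2 -4 7; -4 5 -6]) = 77
  + (-3) · M_13   where M_13 = det([7 -2 -7; 2 -2 7; -4 -4 -6]) = 424
  − (-6) · M_14   where M_14 = det([7 -2 -7; 2 -2 -4; -4 -4 5]) = -82
det = (+1)·(7)·(484) + (-1)·(7)·(77) + (+1)·(-3)·(424) + (-1)·(-6)·(-82) = 1085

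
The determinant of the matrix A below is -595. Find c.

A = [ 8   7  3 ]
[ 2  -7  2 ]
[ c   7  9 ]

Expanding along the column containing c, det(A) is linear in c: det(A) = (35)·c + (-700).
Set (35)·c + (-700) = -595  ⇒  (35)·c = 105  ⇒  c = 3.

3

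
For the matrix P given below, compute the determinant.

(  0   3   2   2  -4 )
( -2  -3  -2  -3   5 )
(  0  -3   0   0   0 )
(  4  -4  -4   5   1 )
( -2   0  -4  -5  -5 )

-1176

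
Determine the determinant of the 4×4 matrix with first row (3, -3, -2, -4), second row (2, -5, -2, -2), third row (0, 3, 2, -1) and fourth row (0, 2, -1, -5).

Expand along column 1 (it has 2 zeros):
  + (3) · M_11   where M_11 = det([-5 -2 -2; 3 2 -1; 2 -1 -5]) = 43
  − (2) · M_21   where M_21 = det([-3 -2 -4; 3 2 -1; 2 -1 -5]) = 35
det = (+1)·(3)·(43) + (-1)·(2)·(35) = 59

59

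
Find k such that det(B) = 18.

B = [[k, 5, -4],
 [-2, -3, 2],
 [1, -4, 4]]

-3

Expanding along the column containing k, det(B) is linear in k: det(B) = (-4)·k + (6).
Set (-4)·k + (6) = 18  ⇒  (-4)·k = 12  ⇒  k = -3.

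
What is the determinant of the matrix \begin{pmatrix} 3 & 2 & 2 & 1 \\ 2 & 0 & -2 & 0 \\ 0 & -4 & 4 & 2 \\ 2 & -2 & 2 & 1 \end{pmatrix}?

The determinant is 32.

Expand along row 2 (it has 2 zeros):
  − (2) · M_21   where M_21 = det([2 2 1; -4 4 2; -2 2 1]) = 0
  − (-2) · M_23   where M_23 = det([3 2 1; 0 -4 2; 2 -2 1]) = 16
det = (-1)·(2)·(0) + (-1)·(-2)·(16) = 32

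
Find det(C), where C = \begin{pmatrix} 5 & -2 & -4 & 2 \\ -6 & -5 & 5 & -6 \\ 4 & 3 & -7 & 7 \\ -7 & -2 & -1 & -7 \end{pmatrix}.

Expand along row 1:
  + (5) · M_11   where M_11 = det([-5 5 -6; 3 -7 7; -2 -1 -7]) = -143
  − (-2) · M_12   where M_12 = det([-6 5 -6; 4 -7 7; -7 -1 -7]) = -123
  + (-4) · M_13   where M_13 = det([-6 -5 -6; 4 3 7; -7 -2 -7]) = 69
  − (2) · M_14   where M_14 = det([-6 -5 5; 4 3 -7; -7 -2 -1]) = -98
det = (+1)·(5)·(-143) + (-1)·(-2)·(-123) + (+1)·(-4)·(69) + (-1)·(2)·(-98) = -1041

-1041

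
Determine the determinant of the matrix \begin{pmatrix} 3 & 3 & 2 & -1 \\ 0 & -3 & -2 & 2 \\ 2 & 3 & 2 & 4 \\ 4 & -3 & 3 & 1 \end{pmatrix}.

The determinant is 240.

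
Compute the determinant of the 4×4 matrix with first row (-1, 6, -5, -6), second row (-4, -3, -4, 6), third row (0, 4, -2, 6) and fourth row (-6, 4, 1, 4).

Expand along row 3 (it has 1 zero):
  − (4) · M_32   where M_32 = det([-1 -5 -6; -4 -4 6; -6 1 4]) = 290
  + (-2) · M_33   where M_33 = det([-1 6 -6; -4 -3 6; -6 4 4]) = 120
  − (6) · M_34   where M_34 = det([-1 6 -5; -4 -3 -4; -6 4 1]) = 325
det = (-1)·(4)·(290) + (+1)·(-2)·(120) + (-1)·(6)·(325) = -3350

-3350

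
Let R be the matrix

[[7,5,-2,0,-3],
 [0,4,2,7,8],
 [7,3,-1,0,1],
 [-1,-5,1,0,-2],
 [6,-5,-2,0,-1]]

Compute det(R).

Expand along column 4 (it has 4 zeros):
  + (7) · M_24   where M_24 = det([7 5 -2 -3; 7 3 -1 1; -1 -5 1 -2; 6 -5 -2 -1]) = 419
det = (+1)·(7)·(419) = 2933

2933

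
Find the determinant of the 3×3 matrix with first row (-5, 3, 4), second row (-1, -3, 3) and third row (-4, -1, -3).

-149

Expand along row 1:
  + (-5) · |-3 3; -1 -3| = (-5)·(9 − (-3)) = -60
  − 3 · |-1 3; -4 -3| = −3·(3 − (-12)) = -45
  + 4 · |-1 -3; -4 -1| = 4·(1 − 12) = -44
Sum: (-60) + (-45) + (-44) = -149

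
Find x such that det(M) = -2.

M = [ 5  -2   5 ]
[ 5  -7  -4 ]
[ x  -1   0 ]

Expanding along the column containing x, det(M) is linear in x: det(M) = (43)·x + (-45).
Set (43)·x + (-45) = -2  ⇒  (43)·x = 43  ⇒  x = 1.

x = 1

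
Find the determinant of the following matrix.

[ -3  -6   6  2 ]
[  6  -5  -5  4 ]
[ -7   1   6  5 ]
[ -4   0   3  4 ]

The determinant is 169.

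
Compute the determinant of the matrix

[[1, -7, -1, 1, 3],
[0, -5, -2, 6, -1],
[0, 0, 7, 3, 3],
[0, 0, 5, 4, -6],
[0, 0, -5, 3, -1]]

-1540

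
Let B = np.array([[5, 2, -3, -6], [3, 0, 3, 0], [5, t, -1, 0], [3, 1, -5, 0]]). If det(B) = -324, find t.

Expanding along the column containing t, det(B) is linear in t: det(B) = (-144)·t + (108).
Set (-144)·t + (108) = -324  ⇒  (-144)·t = -432  ⇒  t = 3.

3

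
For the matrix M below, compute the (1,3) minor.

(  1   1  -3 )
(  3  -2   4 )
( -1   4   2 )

10

Delete row 1 and column 3; the remaining 2×2 submatrix is [3 -2; -1 4].
Its determinant is 3·4 − (-2)·(-1) = 10.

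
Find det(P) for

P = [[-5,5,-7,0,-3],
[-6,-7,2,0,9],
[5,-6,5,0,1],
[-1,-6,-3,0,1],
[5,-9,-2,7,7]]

|P| = 3122

Expand along column 4 (it has 4 zeros):
  − (7) · M_54   where M_54 = det([-5 5 -7 -3; -6 -7 2 9; 5 -6 5 1; -1 -6 -3 1]) = -446
det = (-1)·(7)·(-446) = 3122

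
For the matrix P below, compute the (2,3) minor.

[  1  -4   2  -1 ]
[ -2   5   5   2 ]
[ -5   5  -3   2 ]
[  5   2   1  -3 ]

Delete row 2 and column 3; the remaining 3×3 submatrix is [1 -4 -1; -5 5 2; 5 2 -3].
Its determinant is 36.

The minor is 36.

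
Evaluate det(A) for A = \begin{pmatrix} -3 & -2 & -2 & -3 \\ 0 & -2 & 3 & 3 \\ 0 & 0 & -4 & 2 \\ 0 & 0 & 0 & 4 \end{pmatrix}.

det(A) = -96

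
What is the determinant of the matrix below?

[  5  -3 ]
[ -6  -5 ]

det = 5·(-5) − (-3)·(-6) = -25 − 18 = -43

-43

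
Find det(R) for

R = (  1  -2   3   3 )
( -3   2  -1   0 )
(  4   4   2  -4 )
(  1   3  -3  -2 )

-174

Expand along row 2 (it has 1 zero):
  − (-3) · M_21   where M_21 = det([-2 3 3; 4 2 -4; 3 -3 -2]) = -34
  + (2) · M_22   where M_22 = det([1 3 3; 4 2 -4; 1 -3 -2]) = -46
  − (-1) · M_23   where M_23 = det([1 -2 3; 4 4 -4; 1 3 -2]) = 20
det = (-1)·(-3)·(-34) + (+1)·(2)·(-46) + (-1)·(-1)·(20) = -174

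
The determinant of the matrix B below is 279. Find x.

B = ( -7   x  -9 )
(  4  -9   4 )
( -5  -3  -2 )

Expanding along the column containing x, det(B) is linear in x: det(B) = (-12)·x + (303).
Set (-12)·x + (303) = 279  ⇒  (-12)·x = -24  ⇒  x = 2.

2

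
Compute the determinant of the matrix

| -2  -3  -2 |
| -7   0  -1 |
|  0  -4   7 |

Expand along column 1:
  + (-2) · |0 -1; -4 7| = (-2)·(0 − 4) = 8
  − (-7) · |-3 -2; -4 7| = −(-7)·(-21 − 8) = -203
Sum: (8) + (-203) = -195

The determinant is -195.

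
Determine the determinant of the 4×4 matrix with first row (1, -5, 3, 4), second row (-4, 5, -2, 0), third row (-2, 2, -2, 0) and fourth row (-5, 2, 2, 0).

-104

Expand along column 4 (it has 3 zeros):
  − (4) · M_14   where M_14 = det([-4 5 -2; -2 2 -2; -5 2 2]) = 26
det = (-1)·(4)·(26) = -104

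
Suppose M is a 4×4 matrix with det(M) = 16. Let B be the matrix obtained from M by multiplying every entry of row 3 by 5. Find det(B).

Scaling one row by 5 multiplies the determinant by 5.
det(B) = (5)·(16) = 80

The determinant is 80.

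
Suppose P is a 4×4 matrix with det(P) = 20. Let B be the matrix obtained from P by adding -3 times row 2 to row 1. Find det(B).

Adding a multiple of one row to another leaves the determinant unchanged.
det(B) = (1)·(20) = 20

20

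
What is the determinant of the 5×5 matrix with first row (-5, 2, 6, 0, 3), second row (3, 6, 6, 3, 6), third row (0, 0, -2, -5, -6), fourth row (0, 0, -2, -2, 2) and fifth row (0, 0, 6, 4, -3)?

The matrix is block upper-triangular with a 2×2 block and a 3×3 block on the diagonal, so its determinant equals the product of the determinants of the diagonal blocks.
det of the 2×2 block = -36
det of the 3×3 block = -50
det = (-36)·(-50) = 1800

1800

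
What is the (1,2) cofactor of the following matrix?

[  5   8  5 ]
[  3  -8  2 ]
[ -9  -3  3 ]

Delete row 1 and column 2; the remaining 2×2 submatrix is [3 2; -9 3].
Its determinant is 3·3 − 2·(-9) = 27.
The cofactor carries sign (−1)^(1+2) = −1, so C_{1,2} = −(27) = -27.

The cofactor is -27.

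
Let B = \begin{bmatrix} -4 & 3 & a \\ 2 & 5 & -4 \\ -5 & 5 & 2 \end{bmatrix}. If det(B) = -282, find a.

a = -6

Expanding along the row containing a, det(B) is linear in a: det(B) = (35)·a + (-72).
Set (35)·a + (-72) = -282  ⇒  (35)·a = -210  ⇒  a = -6.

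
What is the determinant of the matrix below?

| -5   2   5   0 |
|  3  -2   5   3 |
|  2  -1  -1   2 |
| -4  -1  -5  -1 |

Expand along row 1 (it has 1 zero):
  + (-5) · M_11   where M_11 = det([-2 5 3; -1 -1 2; -1 -5 -1]) = -25
  − (2) · M_12   where M_12 = det([3 5 3; 2 -1 2; -4 -5 -1]) = -39
  + (5) · M_13   where M_13 = det([3 -2 3; 2 -1 2; -4 -1 -1]) = 3
det = (+1)·(-5)·(-25) + (-1)·(2)·(-39) + (+1)·(5)·(3) = 218

218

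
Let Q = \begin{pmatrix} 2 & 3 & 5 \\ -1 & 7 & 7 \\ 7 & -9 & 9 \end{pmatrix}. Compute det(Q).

The determinant is 226.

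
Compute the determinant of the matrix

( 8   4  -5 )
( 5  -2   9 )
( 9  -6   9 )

The determinant is 492.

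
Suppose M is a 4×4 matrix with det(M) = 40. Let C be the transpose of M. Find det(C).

The determinant is 40.

det(Mᵀ) = det(M).
det(C) = (1)·(40) = 40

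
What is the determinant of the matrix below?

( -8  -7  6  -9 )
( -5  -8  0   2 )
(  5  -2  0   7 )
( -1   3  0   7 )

Expand along column 3 (it has 3 zeros):
  + (6) · M_13   where M_13 = det([-5 -8 2; 5 -2 7; -1 3 7]) = 537
det = (+1)·(6)·(537) = 3222

3222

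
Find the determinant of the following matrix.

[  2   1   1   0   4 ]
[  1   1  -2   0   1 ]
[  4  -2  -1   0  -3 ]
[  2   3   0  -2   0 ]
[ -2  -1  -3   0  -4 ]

76

Expand along column 4 (it has 4 zeros):
  + (-2) · M_44   where M_44 = det([2 1 1 4; 1 1 -2 1; 4 -2 -1 -3; -2 -1 -3 -4]) = -38
det = (+1)·(-2)·(-38) = 76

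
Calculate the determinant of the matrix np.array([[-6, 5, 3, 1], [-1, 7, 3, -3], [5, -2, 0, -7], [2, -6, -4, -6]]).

706

Expand along row 3 (it has 1 zero):
  + (5) · M_31   where M_31 = det([5 3 1; 7 3 -3; -6 -4 -6]) = 20
  − (-2) · M_32   where M_32 = det([-6 3 1; -1 3 -3; 2 -4 -6]) = 142
  − (-7) · M_34   where M_34 = det([-6 5 3; -1 7 3; 2 -6 -4]) = 46
det = (+1)·(5)·(20) + (-1)·(-2)·(142) + (-1)·(-7)·(46) = 706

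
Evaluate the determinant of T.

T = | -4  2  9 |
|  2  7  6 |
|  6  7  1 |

det(T) = -44

Expand along row 1:
  + (-4) · |7 6; 7 1| = (-4)·(7 − 42) = 140
  − 2 · |2 6; 6 1| = −2·(2 − 36) = 68
  + 9 · |2 7; 6 7| = 9·(14 − 42) = -252
Sum: (140) + (68) + (-252) = -44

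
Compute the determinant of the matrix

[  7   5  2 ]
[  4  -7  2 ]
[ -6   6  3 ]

-387

Expand along column 1:
  + 7 · |-7 2; 6 3| = 7·(-21 − 12) = -231
  − 4 · |5 2; 6 3| = −4·(15 − 12) = -12
  + (-6) · |5 2; -7 2| = (-6)·(10 − (-14)) = -144
Sum: (-231) + (-12) + (-144) = -387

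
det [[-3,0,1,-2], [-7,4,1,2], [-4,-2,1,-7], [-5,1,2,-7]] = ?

The determinant is -72.

Expand along row 1 (it has 1 zero):
  + (-3) · M_11   where M_11 = det([4 1 2; -2 1 -7; 1 2 -7]) = -3
  + (1) · M_13   where M_13 = det([-7 4 2; -4 -2 -7; -5 1 -7]) = -147
  − (-2) · M_14   where M_14 = det([-7 4 1; -4 -2 1; -5 1 2]) = 33
det = (+1)·(-3)·(-3) + (+1)·(1)·(-147) + (-1)·(-2)·(33) = -72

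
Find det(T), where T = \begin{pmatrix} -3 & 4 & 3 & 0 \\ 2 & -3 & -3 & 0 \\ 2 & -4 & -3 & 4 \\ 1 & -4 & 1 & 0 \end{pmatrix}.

-40

Expand along column 4 (it has 3 zeros):
  − (4) · M_34   where M_34 = det([-3 4 3; 2 -3 -3; 1 -4 1]) = 10
det = (-1)·(4)·(10) = -40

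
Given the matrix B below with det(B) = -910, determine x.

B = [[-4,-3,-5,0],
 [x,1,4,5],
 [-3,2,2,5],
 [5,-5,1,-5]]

Expanding along the row containing x, det(B) is linear in x: det(B) = (-120)·x + (-190).
Set (-120)·x + (-190) = -910  ⇒  (-120)·x = -720  ⇒  x = 6.

x = 6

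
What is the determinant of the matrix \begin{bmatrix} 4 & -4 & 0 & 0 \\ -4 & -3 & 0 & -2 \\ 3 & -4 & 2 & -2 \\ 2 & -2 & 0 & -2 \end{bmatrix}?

Expand along column 3 (it has 3 zeros):
  + (2) · M_33   where M_33 = det([4 -4 0; -4 -3 -2; 2 -2 -2]) = 56
det = (+1)·(2)·(56) = 112

The determinant is 112.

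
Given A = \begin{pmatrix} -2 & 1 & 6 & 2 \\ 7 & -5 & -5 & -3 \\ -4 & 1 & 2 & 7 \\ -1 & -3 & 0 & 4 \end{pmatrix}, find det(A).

The determinant is 433.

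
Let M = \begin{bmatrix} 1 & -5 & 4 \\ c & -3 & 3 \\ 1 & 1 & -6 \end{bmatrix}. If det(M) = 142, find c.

c = -5

Expanding along the row containing c, det(M) is linear in c: det(M) = (-26)·c + (12).
Set (-26)·c + (12) = 142  ⇒  (-26)·c = 130  ⇒  c = -5.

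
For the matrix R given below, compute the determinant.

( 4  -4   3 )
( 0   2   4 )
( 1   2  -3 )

-78

Expand along column 1:
  + 4 · |2 4; 2 -3| = 4·(-6 − 8) = -56
  + 1 · |-4 3; 2 4| = 1·(-16 − 6) = -22
Sum: (-56) + (-22) = -78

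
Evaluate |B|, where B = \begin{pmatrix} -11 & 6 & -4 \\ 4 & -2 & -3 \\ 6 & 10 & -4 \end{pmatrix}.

Expand along column 1:
  + (-11) · |-2 -3; 10 -4| = (-11)·(8 − (-30)) = -418
  − 4 · |6 -4; 10 -4| = −4·(-24 − (-40)) = -64
  + 6 · |6 -4; -2 -3| = 6·(-18 − 8) = -156
Sum: (-418) + (-64) + (-156) = -638

det(B) = -638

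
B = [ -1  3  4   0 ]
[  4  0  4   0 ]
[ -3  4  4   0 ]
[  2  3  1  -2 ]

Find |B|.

Expand along column 4 (it has 3 zeros):
  + (-2) · M_44   where M_44 = det([-1 3 4; 4 0 4; -3 4 4]) = -4
det = (+1)·(-2)·(-4) = 8

8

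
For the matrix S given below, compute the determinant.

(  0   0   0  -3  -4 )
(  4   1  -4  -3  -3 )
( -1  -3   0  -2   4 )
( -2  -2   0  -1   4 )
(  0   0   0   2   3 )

Expand along column 3 (it has 4 zeros):
  − (-4) · M_23   where M_23 = det([0 0 -3 -4; -1 -3 -2 4; -2 -2 -1 4; 0 0 2 3]) = 4
det = (-1)·(-4)·(4) = 16

16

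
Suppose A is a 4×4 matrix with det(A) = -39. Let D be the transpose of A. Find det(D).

-39

det(Aᵀ) = det(A).
det(D) = (1)·(-39) = -39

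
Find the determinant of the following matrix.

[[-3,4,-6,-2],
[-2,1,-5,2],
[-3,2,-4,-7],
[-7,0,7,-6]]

877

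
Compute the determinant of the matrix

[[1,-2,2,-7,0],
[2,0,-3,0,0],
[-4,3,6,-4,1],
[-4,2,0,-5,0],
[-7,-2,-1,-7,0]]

Expand along column 5 (it has 4 zeros):
  + (1) · M_35   where M_35 = det([1 -2 2 -7; 2 0 -3 0; -4 2 0 -5; -7 -2 -1 -7]) = -720
det = (+1)·(1)·(-720) = -720

-720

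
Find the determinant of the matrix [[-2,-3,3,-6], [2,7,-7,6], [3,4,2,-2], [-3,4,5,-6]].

The determinant is -936.

Expand along row 1:
  + (-2) · M_11   where M_11 = det([7 -7 6; 4 2 -2; 4 5 -6]) = -54
  − (-3) · M_12   where M_12 = det([2 -7 6; 3 2 -2; -3 5 -6]) = -46
  + (3) · M_13   where M_13 = det([2 7 6; 3 4 -2; -3 4 -6]) = 280
  − (-6) · M_14   where M_14 = det([2 7 -7; 3 4 2; -3 4 5]) = -291
det = (+1)·(-2)·(-54) + (-1)·(-3)·(-46) + (+1)·(3)·(280) + (-1)·(-6)·(-291) = -936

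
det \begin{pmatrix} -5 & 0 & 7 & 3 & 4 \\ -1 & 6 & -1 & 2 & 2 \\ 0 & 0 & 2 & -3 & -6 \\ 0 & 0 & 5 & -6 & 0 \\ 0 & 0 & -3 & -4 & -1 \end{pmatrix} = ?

The matrix is block upper-triangular with a 2×2 block and a 3×3 block on the diagonal, so its determinant equals the product of the determinants of the diagonal blocks.
det of the 2×2 block = -30
det of the 3×3 block = 225
det = (-30)·(225) = -6750

-6750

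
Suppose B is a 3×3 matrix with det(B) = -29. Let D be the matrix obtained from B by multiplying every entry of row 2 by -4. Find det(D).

|D| = 116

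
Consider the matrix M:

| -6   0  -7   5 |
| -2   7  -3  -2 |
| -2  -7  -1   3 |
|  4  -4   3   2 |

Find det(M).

Expand along row 1 (it has 1 zero):
  + (-6) · M_11   where M_11 = det([7 -3 -2; -7 -1 3; -4 3 2]) = -33
  + (-7) · M_13   where M_13 = det([-2 7 -2; -2 -7 3; 4 -4 2]) = 44
  − (5) · M_14   where M_14 = det([-2 7 -3; -2 -7 -1; 4 -4 3]) = -44
det = (+1)·(-6)·(-33) + (+1)·(-7)·(44) + (-1)·(5)·(-44) = 110

|M| = 110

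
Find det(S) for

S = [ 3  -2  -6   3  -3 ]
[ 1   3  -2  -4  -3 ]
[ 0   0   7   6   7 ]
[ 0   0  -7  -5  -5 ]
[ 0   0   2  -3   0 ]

|S| = 572

S is block upper-triangular with a 2×2 block and a 3×3 block on the diagonal, so its determinant equals the product of the determinants of the diagonal blocks.
det of the 2×2 block = 11
det of the 3×3 block = 52
det = (11)·(52) = 572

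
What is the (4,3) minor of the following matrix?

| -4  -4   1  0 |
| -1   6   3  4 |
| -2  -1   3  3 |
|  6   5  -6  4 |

-68

Delete row 4 and column 3; the remaining 3×3 submatrix is [-4 -4 0; -1 6 4; -2 -1 3].
Its determinant is -68.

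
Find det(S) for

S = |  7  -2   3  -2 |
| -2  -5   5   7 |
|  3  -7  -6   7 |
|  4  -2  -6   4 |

Expand along row 1:
  + (7) · M_11   where M_11 = det([-5 5 7; -7 -6 7; -2 -6 4]) = 190
  − (-2) · M_12   where M_12 = det([-2 5 7; 3 -6 7; 4 -6 4]) = 86
  + (3) · M_13   where M_13 = det([-2 -5 7; 3 -7 7; 4 -2 4]) = 102
  − (-2) · M_14   where M_14 = det([-2 -5 5; 3 -7 -6; 4 -2 -6]) = 80
det = (+1)·(7)·(190) + (-1)·(-2)·(86) + (+1)·(3)·(102) + (-1)·(-2)·(80) = 1968

det(S) = 1968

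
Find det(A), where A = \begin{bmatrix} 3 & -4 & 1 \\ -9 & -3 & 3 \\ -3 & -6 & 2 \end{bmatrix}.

Expand along row 1:
  + 3 · |-3 3; -6 2| = 3·(-6 − (-18)) = 36
  − (-4) · |-9 3; -3 2| = −(-4)·(-18 − (-9)) = -36
  + 1 · |-9 -3; -3 -6| = 1·(54 − 9) = 45
Sum: (36) + (-36) + (45) = 45

45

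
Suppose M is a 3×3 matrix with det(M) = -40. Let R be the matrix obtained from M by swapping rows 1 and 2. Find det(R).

Swapping two rows multiplies the determinant by −1.
det(R) = (-1)·(-40) = 40

40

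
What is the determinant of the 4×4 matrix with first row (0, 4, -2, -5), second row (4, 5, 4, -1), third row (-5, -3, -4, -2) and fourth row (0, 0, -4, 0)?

-52

Expand along row 4 (it has 3 zeros):
  − (-4) · M_43   where M_43 = det([0 4 -5; 4 5 -1; -5 -3 -2]) = -13
det = (-1)·(-4)·(-13) = -52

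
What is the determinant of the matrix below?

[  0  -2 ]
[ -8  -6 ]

det = 0·(-6) − (-2)·(-8) = 0 − 16 = -16

-16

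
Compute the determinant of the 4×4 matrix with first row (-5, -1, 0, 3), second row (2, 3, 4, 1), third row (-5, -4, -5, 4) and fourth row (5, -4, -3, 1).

257

Expand along row 1 (it has 1 zero):
  + (-5) · M_11   where M_11 = det([3 4 1; -4 -5 4; -4 -3 1]) = -35
  − (-1) · M_12   where M_12 = det([2 4 1; -5 -5 4; 5 -3 1]) = 154
  − (3) · M_14   where M_14 = det([2 3 4; -5 -4 -5; 5 -4 -3]) = 24
det = (+1)·(-5)·(-35) + (-1)·(-1)·(154) + (-1)·(3)·(24) = 257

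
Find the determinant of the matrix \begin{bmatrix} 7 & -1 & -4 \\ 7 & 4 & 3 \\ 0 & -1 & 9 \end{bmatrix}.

Expand along row 3:
  − (-1) · |7 -4; 7 3| = −(-1)·(21 − (-28)) = 49
  + 9 · |7 -1; 7 4| = 9·(28 − (-7)) = 315
Sum: (49) + (315) = 364

364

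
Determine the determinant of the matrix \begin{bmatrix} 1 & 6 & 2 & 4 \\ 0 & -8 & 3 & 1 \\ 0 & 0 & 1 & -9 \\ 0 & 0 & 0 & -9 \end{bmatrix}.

The matrix is upper triangular, so the determinant is the product of the diagonal entries:
det = (1) · (-8) · (1) · (-9) = 72

The determinant is 72.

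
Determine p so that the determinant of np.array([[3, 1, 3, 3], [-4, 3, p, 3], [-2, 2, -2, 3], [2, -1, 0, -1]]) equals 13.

1

Expanding along the column containing p, det(A) is linear in p: det(A) = (-1)·p + (14).
Set (-1)·p + (14) = 13  ⇒  (-1)·p = -1  ⇒  p = 1.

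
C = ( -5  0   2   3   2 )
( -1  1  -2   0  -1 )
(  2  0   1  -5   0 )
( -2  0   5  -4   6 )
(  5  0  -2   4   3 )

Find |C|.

Expand along column 2 (it has 4 zeros):
  + (1) · M_22   where M_22 = det([-5 2 3 2; 2 1 -5 0; -2 5 -4 6; 5 -2 4 3]) = 45
det = (+1)·(1)·(45) = 45

|C| = 45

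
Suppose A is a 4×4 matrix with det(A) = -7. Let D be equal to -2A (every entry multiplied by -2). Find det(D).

-112

For a 4×4 matrix, det(-2A) = (-2)^4·det(A) = 16·det(A).
det(D) = (16)·(-7) = -112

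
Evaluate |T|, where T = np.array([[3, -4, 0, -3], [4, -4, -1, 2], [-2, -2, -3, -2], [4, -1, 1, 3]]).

36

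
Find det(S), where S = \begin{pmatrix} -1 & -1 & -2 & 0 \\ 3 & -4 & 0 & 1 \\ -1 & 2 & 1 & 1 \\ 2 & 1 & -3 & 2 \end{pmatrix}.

|S| = 67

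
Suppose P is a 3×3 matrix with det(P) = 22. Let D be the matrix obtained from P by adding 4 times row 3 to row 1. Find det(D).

22

Adding a multiple of one row to another leaves the determinant unchanged.
det(D) = (1)·(22) = 22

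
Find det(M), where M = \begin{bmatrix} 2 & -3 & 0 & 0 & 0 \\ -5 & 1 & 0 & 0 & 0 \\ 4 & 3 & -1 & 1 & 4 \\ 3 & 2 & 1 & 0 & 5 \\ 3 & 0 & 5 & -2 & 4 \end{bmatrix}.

M is block lower-triangular with a 2×2 block and a 3×3 block on the diagonal, so its determinant equals the product of the determinants of the diagonal blocks.
det of the 2×2 block = -13
det of the 3×3 block = 3
det = (-13)·(3) = -39

|M| = -39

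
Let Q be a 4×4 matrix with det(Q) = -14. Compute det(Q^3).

-2744

det(Q^3) = (det Q)^3 = (-14)^3 = -2744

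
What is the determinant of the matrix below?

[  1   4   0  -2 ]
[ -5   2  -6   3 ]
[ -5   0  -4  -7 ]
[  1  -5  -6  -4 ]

-2134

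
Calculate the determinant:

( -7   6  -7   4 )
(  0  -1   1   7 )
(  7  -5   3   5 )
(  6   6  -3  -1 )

-1929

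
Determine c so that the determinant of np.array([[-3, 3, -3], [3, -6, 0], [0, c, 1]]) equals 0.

c = 1

Expanding along the column containing c, det(A) is linear in c: det(A) = (-9)·c + (9).
Set (-9)·c + (9) = 0  ⇒  (-9)·c = -9  ⇒  c = 1.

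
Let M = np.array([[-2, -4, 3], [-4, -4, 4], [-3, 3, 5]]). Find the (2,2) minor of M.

Delete row 2 and column 2; the remaining 2×2 submatrix is [-2 3; -3 5].
Its determinant is (-2)·5 − 3·(-3) = -1.

The minor is -1.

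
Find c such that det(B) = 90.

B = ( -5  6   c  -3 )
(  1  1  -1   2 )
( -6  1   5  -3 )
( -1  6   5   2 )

Expanding along the row containing c, det(B) is linear in c: det(B) = (-35)·c + (370).
Set (-35)·c + (370) = 90  ⇒  (-35)·c = -280  ⇒  c = 8.

8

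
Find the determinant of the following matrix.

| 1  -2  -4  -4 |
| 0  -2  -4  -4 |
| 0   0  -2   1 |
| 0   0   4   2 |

The determinant is 16.

The matrix is block upper-triangular with a 2×2 block and a 2×2 block on the diagonal, so its determinant equals the product of the determinants of the diagonal blocks.
det of the 2×2 block = -2
det of the 2×2 block = -8
det = (-2)·(-8) = 16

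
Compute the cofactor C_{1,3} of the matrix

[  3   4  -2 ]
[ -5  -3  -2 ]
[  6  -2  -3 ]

28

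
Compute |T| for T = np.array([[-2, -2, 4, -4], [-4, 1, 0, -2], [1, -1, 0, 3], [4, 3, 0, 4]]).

Expand along column 3 (it has 3 zeros):
  + (4) · M_13   where M_13 = det([-4 1 -2; 1 -1 3; 4 3 4]) = 46
det = (+1)·(4)·(46) = 184

det(T) = 184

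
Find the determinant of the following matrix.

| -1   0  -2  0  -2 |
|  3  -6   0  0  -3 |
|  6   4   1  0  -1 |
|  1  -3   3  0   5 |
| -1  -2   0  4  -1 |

Expand along column 4 (it has 4 zeros):
  − (4) · M_54   where M_54 = det([-1 0 -2 -2; 3 -6 0 -3; 6 4 1 -1; 1 -3 3 5]) = -219
det = (-1)·(4)·(-219) = 876

876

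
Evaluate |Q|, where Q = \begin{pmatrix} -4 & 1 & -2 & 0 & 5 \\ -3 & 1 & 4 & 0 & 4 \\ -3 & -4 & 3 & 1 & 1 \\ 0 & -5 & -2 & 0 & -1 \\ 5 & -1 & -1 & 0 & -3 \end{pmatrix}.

The determinant is 360.

Expand along column 4 (it has 4 zeros):
  − (1) · M_34   where M_34 = det([-4 1 -2 5; -3 1 4 4; 0 -5 -2 -1; 5 -1 -1 -3]) = -360
det = (-1)·(1)·(-360) = 360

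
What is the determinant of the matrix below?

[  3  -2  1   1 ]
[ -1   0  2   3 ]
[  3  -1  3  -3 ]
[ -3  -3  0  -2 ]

Expand along row 2 (it has 1 zero):
  − (-1) · M_21   where M_21 = det([-2 1 1; -1 3 -3; -3 0 -2]) = 28
  − (2) · M_23   where M_23 = det([3 -2 1; 3 -1 -3; -3 -3 -2]) = -63
  + (3) · M_24   where M_24 = det([3 -2 1; 3 -1 3; -3 -3 0]) = 33
det = (-1)·(-1)·(28) + (-1)·(2)·(-63) + (+1)·(3)·(33) = 253

The determinant is 253.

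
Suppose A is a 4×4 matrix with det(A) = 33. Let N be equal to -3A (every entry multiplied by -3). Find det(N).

For a 4×4 matrix, det(-3A) = (-3)^4·det(A) = 81·det(A).
det(N) = (81)·(33) = 2673

2673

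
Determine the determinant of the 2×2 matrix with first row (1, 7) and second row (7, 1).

det = 1·1 − 7·7 = 1 − 49 = -48

-48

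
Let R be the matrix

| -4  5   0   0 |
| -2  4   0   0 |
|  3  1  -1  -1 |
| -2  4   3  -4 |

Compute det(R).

R is block lower-triangular with a 2×2 block and a 2×2 block on the diagonal, so its determinant equals the product of the determinants of the diagonal blocks.
det of the 2×2 block = -6
det of the 2×2 block = 7
det = (-6)·(7) = -42

-42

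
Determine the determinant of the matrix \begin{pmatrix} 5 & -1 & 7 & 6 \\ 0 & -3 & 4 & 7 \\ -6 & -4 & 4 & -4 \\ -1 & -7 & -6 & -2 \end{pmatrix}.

3346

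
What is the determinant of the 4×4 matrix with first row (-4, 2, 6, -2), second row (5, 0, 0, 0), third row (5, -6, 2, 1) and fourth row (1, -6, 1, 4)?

-550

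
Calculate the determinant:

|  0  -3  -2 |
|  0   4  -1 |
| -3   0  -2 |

The determinant is -33.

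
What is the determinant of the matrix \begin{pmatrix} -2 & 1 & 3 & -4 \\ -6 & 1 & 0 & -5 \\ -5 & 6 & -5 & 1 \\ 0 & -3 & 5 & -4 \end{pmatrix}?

Expand along row 2 (it has 1 zero):
  − (-6) · M_21   where M_21 = det([1 3 -4; 6 -5 1; -3 5 -4]) = 18
  + (1) · M_22   where M_22 = det([-2 3 -4; -5 -5 1; 0 5 -4]) = 10
  + (-5) · M_24   where M_24 = det([-2 1 3; -5 6 -5; 0 -3 5]) = 40
det = (-1)·(-6)·(18) + (+1)·(1)·(10) + (+1)·(-5)·(40) = -82

-82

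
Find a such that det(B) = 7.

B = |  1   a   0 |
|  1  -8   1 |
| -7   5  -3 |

Expanding along the column containing a, det(B) is linear in a: det(B) = (-4)·a + (19).
Set (-4)·a + (19) = 7  ⇒  (-4)·a = -12  ⇒  a = 3.

a = 3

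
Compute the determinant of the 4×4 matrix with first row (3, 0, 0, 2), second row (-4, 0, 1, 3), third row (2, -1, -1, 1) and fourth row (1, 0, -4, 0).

The determinant is 66.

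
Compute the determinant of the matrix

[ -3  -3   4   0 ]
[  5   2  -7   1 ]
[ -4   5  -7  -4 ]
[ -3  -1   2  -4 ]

The determinant is 380.

Expand along row 1 (it has 1 zero):
  + (-3) · M_11   where M_11 = det([2 -7 1; 5 -7 -4; -1 2 -4]) = -93
  − (-3) · M_12   where M_12 = det([5 -7 1; -4 -7 -4; -3 2 -4]) = 179
  + (4) · M_13   where M_13 = det([5 2 1; -4 5 -4; -3 -1 -4]) = -109
det = (+1)·(-3)·(-93) + (-1)·(-3)·(179) + (+1)·(4)·(-109) = 380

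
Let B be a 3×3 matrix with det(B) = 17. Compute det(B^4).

det(B^4) = (det B)^4 = (17)^4 = 83521

83521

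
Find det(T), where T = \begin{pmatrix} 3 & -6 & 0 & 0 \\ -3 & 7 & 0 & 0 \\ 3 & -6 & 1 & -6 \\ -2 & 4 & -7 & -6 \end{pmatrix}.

-144

T is block lower-triangular with a 2×2 block and a 2×2 block on the diagonal, so its determinant equals the product of the determinants of the diagonal blocks.
det of the 2×2 block = 3
det of the 2×2 block = -48
det = (3)·(-48) = -144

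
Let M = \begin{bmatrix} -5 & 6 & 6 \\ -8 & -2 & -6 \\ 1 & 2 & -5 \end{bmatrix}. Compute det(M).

-470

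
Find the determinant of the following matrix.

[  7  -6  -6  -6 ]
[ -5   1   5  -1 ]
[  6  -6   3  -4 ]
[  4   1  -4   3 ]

Expand along row 1:
  + (7) · M_11   where M_11 = det([1 5 -1; -6 3 -4; 1 -4 3]) = 42
  − (-6) · M_12   where M_12 = det([-5 5 -1; 6 3 -4; 4 -4 3]) = -99
  + (-6) · M_13   where M_13 = det([-5 1 -1; 6 -6 -4; 4 1 3]) = 6
  − (-6) · M_14   where M_14 = det([-5 1 5; 6 -6 3; 4 1 -4]) = 81
det = (+1)·(7)·(42) + (-1)·(-6)·(-99) + (+1)·(-6)·(6) + (-1)·(-6)·(81) = 150

150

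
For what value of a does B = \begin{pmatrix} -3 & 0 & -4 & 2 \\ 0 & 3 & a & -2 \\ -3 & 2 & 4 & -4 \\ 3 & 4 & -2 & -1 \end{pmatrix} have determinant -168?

Expanding along the row containing a, det(B) is linear in a: det(B) = (78)·a + (-12).
Set (78)·a + (-12) = -168  ⇒  (78)·a = -156  ⇒  a = -2.

a = -2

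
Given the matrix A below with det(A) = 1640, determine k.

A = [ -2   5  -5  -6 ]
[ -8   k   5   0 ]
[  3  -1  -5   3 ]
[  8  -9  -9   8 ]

k = -1

Expanding along the column containing k, det(A) is linear in k: det(A) = (-52)·k + (1588).
Set (-52)·k + (1588) = 1640  ⇒  (-52)·k = 52  ⇒  k = -1.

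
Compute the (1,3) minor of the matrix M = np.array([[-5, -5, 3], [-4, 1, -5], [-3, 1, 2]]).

Delete row 1 and column 3; the remaining 2×2 submatrix is [-4 1; -3 1].
Its determinant is (-4)·1 − 1·(-3) = -1.

-1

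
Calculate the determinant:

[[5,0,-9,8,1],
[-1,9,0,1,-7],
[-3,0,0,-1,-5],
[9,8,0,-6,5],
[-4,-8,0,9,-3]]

Expand along column 3 (it has 4 zeros):
  + (-9) · M_13   where M_13 = det([-1 9 1 -7; -3 0 -1 -5; 9 8 -6 5; -4 -8 9 -3]) = 1931
det = (+1)·(-9)·(1931) = -17379

-17379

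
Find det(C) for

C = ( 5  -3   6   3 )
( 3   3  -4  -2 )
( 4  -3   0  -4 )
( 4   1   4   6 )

The determinant is -112.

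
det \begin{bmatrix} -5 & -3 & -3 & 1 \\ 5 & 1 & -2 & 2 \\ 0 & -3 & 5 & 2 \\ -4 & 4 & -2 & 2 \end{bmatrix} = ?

Expand along row 3 (it has 1 zero):
  − (-3) · M_32   where M_32 = det([-5 -3 1; 5 -2 2; -4 -2 2]) = 36
  + (5) · M_33   where M_33 = det([-5 -3 1; 5 1 2; -4 4 2]) = 108
  − (2) · M_34   where M_34 = det([-5 -3 -3; 5 1 -2; -4 4 -2]) = -156
det = (-1)·(-3)·(36) + (+1)·(5)·(108) + (-1)·(2)·(-156) = 960

960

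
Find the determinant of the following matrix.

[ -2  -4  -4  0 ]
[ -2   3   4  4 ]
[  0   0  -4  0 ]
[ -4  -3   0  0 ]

Expand along row 3 (it has 3 zeros):
  + (-4) · M_33   where M_33 = det([-2 -4 0; -2 3 4; -4 -3 0]) = 40
det = (+1)·(-4)·(40) = -160

The determinant is -160.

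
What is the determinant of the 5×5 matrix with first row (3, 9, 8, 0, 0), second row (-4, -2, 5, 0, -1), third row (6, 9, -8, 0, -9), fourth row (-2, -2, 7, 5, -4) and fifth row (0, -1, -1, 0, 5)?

The determinant is -6435.

Expand along column 4 (it has 4 zeros):
  + (5) · M_44   where M_44 = det([3 9 8 0; -4 -2 5 -1; 6 9 -8 -9; 0 -1 -1 5]) = -1287
det = (+1)·(5)·(-1287) = -6435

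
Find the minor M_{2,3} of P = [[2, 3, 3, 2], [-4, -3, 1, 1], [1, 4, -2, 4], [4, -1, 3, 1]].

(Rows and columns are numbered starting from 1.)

27

Delete row 2 and column 3; the remaining 3×3 submatrix is [2 3 2; 1 4 4; 4 -1 1].
Its determinant is 27.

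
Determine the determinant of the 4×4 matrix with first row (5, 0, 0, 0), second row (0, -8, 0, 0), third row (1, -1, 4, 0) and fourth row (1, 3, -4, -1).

The determinant is 160.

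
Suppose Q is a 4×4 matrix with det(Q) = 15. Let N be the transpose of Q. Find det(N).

15

det(Qᵀ) = det(Q).
det(N) = (1)·(15) = 15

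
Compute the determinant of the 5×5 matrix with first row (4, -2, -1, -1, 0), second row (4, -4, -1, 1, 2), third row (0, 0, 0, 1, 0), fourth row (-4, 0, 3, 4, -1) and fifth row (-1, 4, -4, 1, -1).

-62

Expand along row 3 (it has 4 zeros):
  − (1) · M_34   where M_34 = det([4 -2 -1 0; 4 -4 -1 2; -4 0 3 -1; -1 4 -4 -1]) = 62
det = (-1)·(1)·(62) = -62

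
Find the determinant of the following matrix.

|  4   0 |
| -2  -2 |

The determinant is -8.

det = 4·(-2) − 0·(-2) = -8 − 0 = -8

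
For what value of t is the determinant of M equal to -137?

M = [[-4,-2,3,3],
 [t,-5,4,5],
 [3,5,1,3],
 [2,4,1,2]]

t = 6

Expanding along the column containing t, det(M) is linear in t: det(M) = (-11)·t + (-71).
Set (-11)·t + (-71) = -137  ⇒  (-11)·t = -66  ⇒  t = 6.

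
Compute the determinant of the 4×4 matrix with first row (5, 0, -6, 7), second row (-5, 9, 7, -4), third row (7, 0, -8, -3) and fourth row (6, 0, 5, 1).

Expand along column 2 (it has 3 zeros):
  + (9) · M_22   where M_22 = det([5 -6 7; 7 -8 -3; 6 5 1]) = 766
det = (+1)·(9)·(766) = 6894

6894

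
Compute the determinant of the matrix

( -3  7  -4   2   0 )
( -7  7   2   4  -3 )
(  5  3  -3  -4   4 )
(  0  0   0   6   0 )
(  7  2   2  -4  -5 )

The determinant is -13110.

Expand along row 4 (it has 4 zeros):
  + (6) · M_44   where M_44 = det([-3 7 -4 0; -7 7 2 -3; 5 3 -3 4; 7 2 2 -5]) = -2185
det = (+1)·(6)·(-2185) = -13110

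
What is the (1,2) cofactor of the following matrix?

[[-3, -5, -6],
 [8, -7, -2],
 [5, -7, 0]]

Delete row 1 and column 2; the remaining 2×2 submatrix is [8 -2; 5 0].
Its determinant is 8·0 − (-2)·5 = 10.
The cofactor carries sign (−1)^(1+2) = −1, so C_{1,2} = −(10) = -10.

-10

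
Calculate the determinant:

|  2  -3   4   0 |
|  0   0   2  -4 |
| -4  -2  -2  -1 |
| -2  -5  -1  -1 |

-192

Expand along row 2 (it has 2 zeros):
  − (2) · M_23   where M_23 = det([2 -3 0; -4 -2 -1; -2 -5 -1]) = 0
  + (-4) · M_24   where M_24 = det([2 -3 4; -4 -2 -2; -2 -5 -1]) = 48
det = (-1)·(2)·(0) + (+1)·(-4)·(48) = -192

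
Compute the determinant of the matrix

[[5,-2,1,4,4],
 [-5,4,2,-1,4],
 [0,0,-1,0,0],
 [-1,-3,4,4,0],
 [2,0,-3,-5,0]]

Expand along row 3 (it has 4 zeros):
  + (-1) · M_33   where M_33 = det([5 -2 4 4; -5 4 -1 4; -1 -3 4 0; 2 0 -5 0]) = 648
det = (+1)·(-1)·(648) = -648

-648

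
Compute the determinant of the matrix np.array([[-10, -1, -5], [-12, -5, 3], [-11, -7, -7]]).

The determinant is -588.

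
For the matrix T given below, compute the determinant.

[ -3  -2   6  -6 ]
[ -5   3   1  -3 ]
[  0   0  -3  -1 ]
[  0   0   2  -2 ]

T is block upper-triangular with a 2×2 block and a 2×2 block on the diagonal, so its determinant equals the product of the determinants of the diagonal blocks.
det of the 2×2 block = -19
det of the 2×2 block = 8
det = (-19)·(8) = -152

|T| = -152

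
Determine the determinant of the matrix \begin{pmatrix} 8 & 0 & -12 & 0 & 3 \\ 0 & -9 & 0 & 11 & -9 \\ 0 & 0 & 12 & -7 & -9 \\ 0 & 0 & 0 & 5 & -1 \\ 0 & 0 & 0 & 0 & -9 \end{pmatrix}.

The matrix is upper triangular, so the determinant is the product of the diagonal entries:
det = (8) · (-9) · (12) · (5) · (-9) = 38880

The determinant is 38880.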